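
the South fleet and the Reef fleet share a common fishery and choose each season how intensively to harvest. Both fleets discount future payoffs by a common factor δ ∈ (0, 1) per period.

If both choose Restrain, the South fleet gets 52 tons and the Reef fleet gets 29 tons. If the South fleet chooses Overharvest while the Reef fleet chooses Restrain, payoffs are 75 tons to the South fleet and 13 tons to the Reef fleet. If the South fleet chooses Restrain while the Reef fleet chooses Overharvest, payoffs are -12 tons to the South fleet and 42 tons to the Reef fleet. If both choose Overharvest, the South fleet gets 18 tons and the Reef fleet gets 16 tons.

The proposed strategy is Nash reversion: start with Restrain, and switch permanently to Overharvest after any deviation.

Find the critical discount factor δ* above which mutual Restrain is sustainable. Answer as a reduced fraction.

1/2

the South fleet's threshold: (75−52)/(75−18) = 23/57.
the Reef fleet's threshold: (42−29)/(42−16) = 1/2.
23/57 < 1/2, so the Reef fleet binds and δ* = 1/2.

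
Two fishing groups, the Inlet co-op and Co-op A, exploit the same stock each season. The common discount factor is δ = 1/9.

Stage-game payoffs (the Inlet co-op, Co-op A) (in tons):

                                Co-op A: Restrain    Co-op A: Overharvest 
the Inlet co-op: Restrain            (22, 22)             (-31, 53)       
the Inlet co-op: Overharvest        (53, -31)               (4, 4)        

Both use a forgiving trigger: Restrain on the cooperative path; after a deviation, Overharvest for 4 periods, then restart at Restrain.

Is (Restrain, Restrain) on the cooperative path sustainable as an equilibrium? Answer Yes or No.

No

A one-shot deviation gives 53 now, then 4 for 4 periods, then back to 22.
Gain from deviating: (53−22) today; loss: (22−4) in each of the next 4 periods.
No-deviation condition: (22−4)(δ+…+δ^4) ≥ 53−22, i.e. δ+…+δ^4 ≥ 31/18.
At δ = 1/9: δ+…+δ^4 = 0.1250 < 1.7222.
So cooperation is not sustainable.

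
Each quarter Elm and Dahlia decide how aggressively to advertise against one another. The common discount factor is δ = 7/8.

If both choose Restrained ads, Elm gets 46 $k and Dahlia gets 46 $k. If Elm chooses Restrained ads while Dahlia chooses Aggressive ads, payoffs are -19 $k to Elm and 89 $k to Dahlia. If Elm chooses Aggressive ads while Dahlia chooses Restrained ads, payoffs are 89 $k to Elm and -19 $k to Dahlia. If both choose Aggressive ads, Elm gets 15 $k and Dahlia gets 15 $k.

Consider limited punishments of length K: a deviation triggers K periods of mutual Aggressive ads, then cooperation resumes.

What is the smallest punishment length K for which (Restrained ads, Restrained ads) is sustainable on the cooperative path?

2

No profitable deviation requires (46−15)(δ+…+δ^K) ≥ 89−46, i.e. δ+…+δ^K ≥ 43/31 ≈ 1.3871.
With δ = 7/8, the partial sums are K=1: 0.8750, K=2: 1.6406.
K = 2 is the first length at which the sum reaches 1.3871.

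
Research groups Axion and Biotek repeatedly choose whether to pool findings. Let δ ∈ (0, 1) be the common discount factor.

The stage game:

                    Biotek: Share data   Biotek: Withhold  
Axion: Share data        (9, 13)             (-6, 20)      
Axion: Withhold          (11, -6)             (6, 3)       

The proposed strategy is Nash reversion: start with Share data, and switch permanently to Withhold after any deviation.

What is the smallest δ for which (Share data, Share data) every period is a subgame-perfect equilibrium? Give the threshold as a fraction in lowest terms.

For Axion: deviation gain 11−9 = 2, per-period punishment loss 9−6 = 3. IC gives δ ≥ 2/5.
For Biotek: gain 7, loss 10 per period, so δ ≥ 7/17.
The tighter constraint is Biotek's, so cooperation needs δ ≥ 7/17.

7/17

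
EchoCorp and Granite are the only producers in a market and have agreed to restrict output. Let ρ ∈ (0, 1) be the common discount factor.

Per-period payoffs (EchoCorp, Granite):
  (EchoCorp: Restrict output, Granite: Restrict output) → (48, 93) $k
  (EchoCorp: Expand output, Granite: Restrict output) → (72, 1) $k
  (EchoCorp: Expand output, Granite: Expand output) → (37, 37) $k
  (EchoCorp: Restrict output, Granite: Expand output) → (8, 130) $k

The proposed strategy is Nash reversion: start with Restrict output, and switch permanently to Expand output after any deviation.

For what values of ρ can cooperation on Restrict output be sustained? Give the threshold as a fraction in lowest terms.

24/35

For EchoCorp: deviation gain 72−48 = 24, per-period punishment loss 48−37 = 11. IC gives ρ ≥ 24/35.
For Granite: gain 37, loss 56 per period, so ρ ≥ 37/93.
The tighter constraint is EchoCorp's, so cooperation needs ρ ≥ 24/35.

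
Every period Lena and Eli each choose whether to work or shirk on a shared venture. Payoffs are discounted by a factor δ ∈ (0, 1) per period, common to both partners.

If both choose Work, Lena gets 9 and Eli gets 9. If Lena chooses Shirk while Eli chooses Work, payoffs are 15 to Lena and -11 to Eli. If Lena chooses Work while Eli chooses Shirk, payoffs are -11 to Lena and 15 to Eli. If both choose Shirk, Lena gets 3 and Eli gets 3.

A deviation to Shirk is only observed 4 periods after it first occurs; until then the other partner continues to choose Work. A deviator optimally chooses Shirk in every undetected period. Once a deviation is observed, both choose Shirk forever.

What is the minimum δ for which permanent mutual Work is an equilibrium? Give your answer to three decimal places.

The best deviation is to choose Shirk for all 4 undetected periods, earning 15 each, then 3 forever once detected.
Deviation value: 15(1−δ^4)/(1−δ) + 3δ^4/(1−δ); cooperation value: 9/(1−δ).
IC: 9 ≥ 15(1−δ^4) + 3δ^4 = 15 − 12δ^4.
So δ^4 ≥ 6/12 = 1/2, giving δ ≥ (1/2)^(1/4) ≈ 0.841.

0.841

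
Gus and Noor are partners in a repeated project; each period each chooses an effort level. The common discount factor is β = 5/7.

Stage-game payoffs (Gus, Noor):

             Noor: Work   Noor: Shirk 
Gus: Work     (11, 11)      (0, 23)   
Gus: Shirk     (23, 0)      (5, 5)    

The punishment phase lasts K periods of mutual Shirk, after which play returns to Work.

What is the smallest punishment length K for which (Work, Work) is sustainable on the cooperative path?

5

Need Σ_{k=1}^{K} β^k ≥ (23−11)/(11−5) = 2.0000 at β = 5/7.
At K = 4 the sum is 1.8492 < 2.0000; at K = 5 it is 2.0352 ≥ 2.0000.
So the minimum punishment length is K = 5.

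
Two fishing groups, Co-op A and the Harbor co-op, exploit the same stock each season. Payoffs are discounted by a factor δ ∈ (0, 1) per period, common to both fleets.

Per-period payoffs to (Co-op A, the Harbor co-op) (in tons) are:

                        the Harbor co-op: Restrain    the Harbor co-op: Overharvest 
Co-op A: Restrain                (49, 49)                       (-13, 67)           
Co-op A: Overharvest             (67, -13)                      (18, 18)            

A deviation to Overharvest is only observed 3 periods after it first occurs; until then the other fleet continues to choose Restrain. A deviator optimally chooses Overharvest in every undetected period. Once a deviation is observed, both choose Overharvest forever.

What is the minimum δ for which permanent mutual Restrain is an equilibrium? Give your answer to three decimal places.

A deviator earns 67 for 3 periods, then 18 forever; cooperating earns 49 forever. Multiplying the IC by (1−δ):
49 ≥ 67(1−δ^3) + 18δ^3, so 49·δ^3 ≥ 18 and δ^3 ≥ 18/49.
δ ≥ (18/49)^(1/3) ≈ 0.716.

0.716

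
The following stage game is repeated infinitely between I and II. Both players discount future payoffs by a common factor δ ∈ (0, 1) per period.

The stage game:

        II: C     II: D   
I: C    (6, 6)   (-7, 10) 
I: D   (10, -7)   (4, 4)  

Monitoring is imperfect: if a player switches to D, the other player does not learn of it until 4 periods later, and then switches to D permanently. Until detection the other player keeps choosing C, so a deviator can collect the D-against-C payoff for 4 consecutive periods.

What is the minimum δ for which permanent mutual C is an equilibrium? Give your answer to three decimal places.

0.904

The best deviation is to choose D for all 4 undetected periods, earning 10 each, then 4 forever once detected.
Deviation value: 10(1−δ^4)/(1−δ) + 4δ^4/(1−δ); cooperation value: 6/(1−δ).
IC: 6 ≥ 10(1−δ^4) + 4δ^4 = 10 − 6δ^4.
So δ^4 ≥ 4/6 = 2/3, giving δ ≥ (2/3)^(1/4) ≈ 0.904.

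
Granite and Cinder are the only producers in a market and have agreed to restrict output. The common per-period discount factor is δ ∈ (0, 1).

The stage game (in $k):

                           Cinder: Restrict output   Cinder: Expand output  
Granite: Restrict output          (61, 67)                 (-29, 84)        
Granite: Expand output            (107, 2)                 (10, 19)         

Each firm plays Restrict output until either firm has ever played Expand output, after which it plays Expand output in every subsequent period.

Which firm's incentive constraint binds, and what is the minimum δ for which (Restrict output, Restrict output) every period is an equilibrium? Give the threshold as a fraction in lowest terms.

For Granite: deviation gain 107−61 = 46, per-period punishment loss 61−10 = 51. IC gives δ ≥ 46/97.
For Cinder: gain 17, loss 48 per period, so δ ≥ 17/65.
The tighter constraint is Granite's, so cooperation needs δ ≥ 46/97.

Granite; δ ≥ 46/97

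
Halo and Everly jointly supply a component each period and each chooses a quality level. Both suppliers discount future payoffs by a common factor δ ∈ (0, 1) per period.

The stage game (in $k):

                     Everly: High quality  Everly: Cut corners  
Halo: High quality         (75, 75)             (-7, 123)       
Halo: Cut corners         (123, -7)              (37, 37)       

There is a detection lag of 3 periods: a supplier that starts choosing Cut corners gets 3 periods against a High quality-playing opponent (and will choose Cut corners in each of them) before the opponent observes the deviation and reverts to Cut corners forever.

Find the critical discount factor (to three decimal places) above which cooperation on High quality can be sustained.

0.823

Deviating for the 3 undetected periods gains 123−75 = 48 per period over cooperation, then loses 75−37 = 38 per period forever once punishment starts.
Gain: 48(1 + δ + … + δ^2); loss: 38·δ^3/(1−δ).
No profitable deviation ⇔ 48(1−δ^3) ≤ 38·δ^3, i.e. δ^3 ≥ 48/(48+38) = 24/43.
Hence δ ≥ (24/43)^(1/3) ≈ 0.823.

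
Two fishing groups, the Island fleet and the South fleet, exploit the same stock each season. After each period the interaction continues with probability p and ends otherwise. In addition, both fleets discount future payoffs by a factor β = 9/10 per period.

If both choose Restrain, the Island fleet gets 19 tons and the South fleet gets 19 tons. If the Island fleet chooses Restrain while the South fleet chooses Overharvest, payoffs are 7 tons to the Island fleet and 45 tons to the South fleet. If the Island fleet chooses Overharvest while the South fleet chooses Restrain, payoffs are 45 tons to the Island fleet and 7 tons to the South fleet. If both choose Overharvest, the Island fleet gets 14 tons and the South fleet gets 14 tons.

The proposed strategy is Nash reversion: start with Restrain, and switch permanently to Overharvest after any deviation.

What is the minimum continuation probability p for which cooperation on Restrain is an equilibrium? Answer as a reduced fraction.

Expected continuation weight on next period's payoff is β·p = 9/10·p, which plays the role of the discount factor.
Cooperation requires 9/10·p ≥ (45−19)/(45−14) = 26/31, hence p ≥ 260/279.

260/279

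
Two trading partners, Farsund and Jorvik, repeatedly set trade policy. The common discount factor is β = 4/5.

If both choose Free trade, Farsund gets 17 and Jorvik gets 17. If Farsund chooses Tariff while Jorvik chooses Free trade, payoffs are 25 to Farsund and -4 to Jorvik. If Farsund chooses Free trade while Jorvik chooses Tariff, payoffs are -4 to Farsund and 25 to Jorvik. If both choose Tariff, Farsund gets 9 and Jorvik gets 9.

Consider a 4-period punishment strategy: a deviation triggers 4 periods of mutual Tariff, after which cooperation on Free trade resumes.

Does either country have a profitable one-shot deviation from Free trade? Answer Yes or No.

No

IC: β+…+β^4 ≥ (25−17)/(17−9) = 1.
At β = 4/5: partial sum = 2.3616 ≥ 1.0000. Cooperation sustainable.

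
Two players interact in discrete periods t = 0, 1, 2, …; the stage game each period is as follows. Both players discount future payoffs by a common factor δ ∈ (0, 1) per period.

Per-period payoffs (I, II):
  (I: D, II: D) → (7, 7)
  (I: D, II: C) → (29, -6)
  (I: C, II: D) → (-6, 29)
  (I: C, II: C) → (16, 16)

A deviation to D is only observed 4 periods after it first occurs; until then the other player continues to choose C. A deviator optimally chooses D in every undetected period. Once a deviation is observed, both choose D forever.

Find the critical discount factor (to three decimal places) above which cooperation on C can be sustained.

0.877

A deviator earns 29 for 4 periods, then 7 forever; cooperating earns 16 forever. Multiplying the IC by (1−δ):
16 ≥ 29(1−δ^4) + 7δ^4, so 22·δ^4 ≥ 13 and δ^4 ≥ 13/22.
δ ≥ (13/22)^(1/4) ≈ 0.877.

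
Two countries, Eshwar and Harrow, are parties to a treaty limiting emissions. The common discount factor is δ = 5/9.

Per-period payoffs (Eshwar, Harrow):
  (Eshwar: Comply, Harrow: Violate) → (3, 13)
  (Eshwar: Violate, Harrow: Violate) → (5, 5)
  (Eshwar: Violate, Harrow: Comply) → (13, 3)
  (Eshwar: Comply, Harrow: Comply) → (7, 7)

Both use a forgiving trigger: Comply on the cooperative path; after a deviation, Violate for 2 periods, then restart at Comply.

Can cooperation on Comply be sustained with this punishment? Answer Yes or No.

No

IC: δ+…+δ^2 ≥ (13−7)/(7−5) = 3.
At δ = 5/9: partial sum = 0.8642 < 3.0000. Cooperation not sustainable.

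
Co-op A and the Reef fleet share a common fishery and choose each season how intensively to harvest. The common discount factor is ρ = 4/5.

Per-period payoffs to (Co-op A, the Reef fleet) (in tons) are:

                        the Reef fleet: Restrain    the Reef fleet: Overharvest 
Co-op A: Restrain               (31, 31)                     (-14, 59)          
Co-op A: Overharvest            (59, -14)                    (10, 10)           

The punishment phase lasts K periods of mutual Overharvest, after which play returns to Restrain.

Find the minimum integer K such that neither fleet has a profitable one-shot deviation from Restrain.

Need Σ_{k=1}^{K} ρ^k ≥ (59−31)/(31−10) = 1.3333 at ρ = 4/5.
At K = 1 the sum is 0.8000 < 1.3333; at K = 2 it is 1.4400 ≥ 1.3333.
So the minimum punishment length is K = 2.

2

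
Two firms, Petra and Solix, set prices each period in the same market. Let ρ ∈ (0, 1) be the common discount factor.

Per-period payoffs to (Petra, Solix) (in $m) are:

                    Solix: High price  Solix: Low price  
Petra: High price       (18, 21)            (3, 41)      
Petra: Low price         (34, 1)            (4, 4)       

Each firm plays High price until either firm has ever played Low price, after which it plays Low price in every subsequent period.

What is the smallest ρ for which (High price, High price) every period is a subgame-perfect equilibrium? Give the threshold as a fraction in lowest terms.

20/37

Petra's threshold: (34−18)/(34−4) = 8/15.
Solix's threshold: (41−21)/(41−4) = 20/37.
8/15 < 20/37, so Solix binds and ρ* = 20/37.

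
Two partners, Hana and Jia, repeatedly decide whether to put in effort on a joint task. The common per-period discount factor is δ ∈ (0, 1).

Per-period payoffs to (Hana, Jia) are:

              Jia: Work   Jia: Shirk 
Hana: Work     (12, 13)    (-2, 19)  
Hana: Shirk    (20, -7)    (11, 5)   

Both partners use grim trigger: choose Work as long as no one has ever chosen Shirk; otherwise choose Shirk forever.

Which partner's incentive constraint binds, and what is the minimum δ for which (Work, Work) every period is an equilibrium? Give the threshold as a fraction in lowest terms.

For Hana: deviation gain 20−12 = 8, per-period punishment loss 12−11 = 1. IC gives δ ≥ 8/9.
For Jia: gain 6, loss 8 per period, so δ ≥ 6/14 = 3/7.
The tighter constraint is Hana's, so cooperation needs δ ≥ 8/9.

Hana; δ ≥ 8/9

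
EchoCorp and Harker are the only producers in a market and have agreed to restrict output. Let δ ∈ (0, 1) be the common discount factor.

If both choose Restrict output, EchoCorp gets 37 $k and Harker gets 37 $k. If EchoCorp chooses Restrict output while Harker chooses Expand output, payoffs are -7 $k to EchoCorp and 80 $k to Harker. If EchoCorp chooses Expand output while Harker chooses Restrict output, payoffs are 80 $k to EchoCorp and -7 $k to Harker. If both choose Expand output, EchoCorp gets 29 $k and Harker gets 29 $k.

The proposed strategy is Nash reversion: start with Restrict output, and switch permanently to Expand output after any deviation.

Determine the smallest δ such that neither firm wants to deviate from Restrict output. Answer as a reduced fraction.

Under grim trigger the critical discount factor is (T−C)/(T−P) with T = 80, C = 37, P = 29.
δ* = (80−37)/(80−29) = 43/51.

43/51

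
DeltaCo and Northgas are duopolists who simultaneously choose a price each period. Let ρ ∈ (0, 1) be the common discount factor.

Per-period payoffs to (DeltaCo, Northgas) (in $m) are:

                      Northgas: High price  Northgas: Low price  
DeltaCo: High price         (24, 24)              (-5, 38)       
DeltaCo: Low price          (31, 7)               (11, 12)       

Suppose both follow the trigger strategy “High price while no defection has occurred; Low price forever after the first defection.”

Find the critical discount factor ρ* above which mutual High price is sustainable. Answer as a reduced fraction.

7/13

For DeltaCo: deviation gain 31−24 = 7, per-period punishment loss 24−11 = 13. IC gives ρ ≥ 7/20.
For Northgas: gain 14, loss 12 per period, so ρ ≥ 14/26 = 7/13.
The tighter constraint is Northgas's, so cooperation needs ρ ≥ 7/13.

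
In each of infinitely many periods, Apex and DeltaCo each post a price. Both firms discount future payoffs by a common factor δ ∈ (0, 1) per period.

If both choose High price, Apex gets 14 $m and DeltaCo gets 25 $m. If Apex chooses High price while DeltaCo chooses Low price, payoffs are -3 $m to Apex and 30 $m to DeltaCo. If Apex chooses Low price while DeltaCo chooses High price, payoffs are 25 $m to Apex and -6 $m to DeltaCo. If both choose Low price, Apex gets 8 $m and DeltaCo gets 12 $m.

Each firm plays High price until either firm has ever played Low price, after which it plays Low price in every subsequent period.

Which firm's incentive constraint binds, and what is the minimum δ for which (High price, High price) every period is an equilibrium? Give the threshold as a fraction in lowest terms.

Apex: cooperation gives 14 each period; deviation gives 25 once then 8 forever.
  14/(1−δ) ≥ 25 + 8δ/(1−δ) ⇒ δ ≥ 11/17.
DeltaCo: cooperation gives 25 each period; deviation gives 30 once then 12 forever.
  δ ≥ 5/18.
Both must hold, so the binding constraint is Apex's: δ ≥ 11/17.

Apex; δ ≥ 11/17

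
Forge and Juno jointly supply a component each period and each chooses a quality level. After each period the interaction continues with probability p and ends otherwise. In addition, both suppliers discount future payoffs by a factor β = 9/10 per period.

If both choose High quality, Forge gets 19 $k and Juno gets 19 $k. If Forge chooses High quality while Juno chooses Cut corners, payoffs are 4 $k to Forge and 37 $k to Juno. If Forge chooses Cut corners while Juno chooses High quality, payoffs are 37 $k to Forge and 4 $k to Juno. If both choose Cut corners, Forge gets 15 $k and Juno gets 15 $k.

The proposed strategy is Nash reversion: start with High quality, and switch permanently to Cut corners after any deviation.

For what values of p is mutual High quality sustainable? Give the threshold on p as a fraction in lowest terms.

10/11

Expected continuation weight on next period's payoff is β·p = 9/10·p, which plays the role of the discount factor.
Cooperation requires 9/10·p ≥ (37−19)/(37−15) = 9/11, hence p ≥ 10/11.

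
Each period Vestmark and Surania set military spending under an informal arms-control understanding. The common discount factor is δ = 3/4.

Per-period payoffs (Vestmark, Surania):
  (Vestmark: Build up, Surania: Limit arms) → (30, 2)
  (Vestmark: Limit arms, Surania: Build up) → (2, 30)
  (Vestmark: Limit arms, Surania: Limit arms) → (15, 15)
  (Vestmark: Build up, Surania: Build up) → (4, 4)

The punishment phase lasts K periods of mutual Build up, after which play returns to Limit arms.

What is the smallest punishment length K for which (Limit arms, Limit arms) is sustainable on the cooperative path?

Need Σ_{k=1}^{K} δ^k ≥ (30−15)/(15−4) = 1.3636 at δ = 3/4.
At K = 2 the sum is 1.3125 < 1.3636; at K = 3 it is 1.7344 ≥ 1.3636.
So the minimum punishment length is K = 3.

3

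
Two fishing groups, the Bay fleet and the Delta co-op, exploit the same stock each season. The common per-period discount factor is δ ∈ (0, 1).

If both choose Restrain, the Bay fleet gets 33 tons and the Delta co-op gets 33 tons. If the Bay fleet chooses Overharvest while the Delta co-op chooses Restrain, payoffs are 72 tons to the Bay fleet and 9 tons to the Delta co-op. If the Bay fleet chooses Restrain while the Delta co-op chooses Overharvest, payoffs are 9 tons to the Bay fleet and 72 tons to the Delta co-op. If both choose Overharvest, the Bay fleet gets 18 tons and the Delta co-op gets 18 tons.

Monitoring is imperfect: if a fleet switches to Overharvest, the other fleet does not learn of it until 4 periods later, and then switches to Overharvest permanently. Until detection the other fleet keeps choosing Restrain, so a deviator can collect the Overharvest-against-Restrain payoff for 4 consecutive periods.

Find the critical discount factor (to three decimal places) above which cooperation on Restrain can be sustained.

Deviating for the 4 undetected periods gains 72−33 = 39 per period over cooperation, then loses 33−18 = 15 per period forever once punishment starts.
Gain: 39(1 + δ + … + δ^3); loss: 15·δ^4/(1−δ).
No profitable deviation ⇔ 39(1−δ^4) ≤ 15·δ^4, i.e. δ^4 ≥ 39/(39+15) = 13/18.
Hence δ ≥ (13/18)^(1/4) ≈ 0.922.

0.922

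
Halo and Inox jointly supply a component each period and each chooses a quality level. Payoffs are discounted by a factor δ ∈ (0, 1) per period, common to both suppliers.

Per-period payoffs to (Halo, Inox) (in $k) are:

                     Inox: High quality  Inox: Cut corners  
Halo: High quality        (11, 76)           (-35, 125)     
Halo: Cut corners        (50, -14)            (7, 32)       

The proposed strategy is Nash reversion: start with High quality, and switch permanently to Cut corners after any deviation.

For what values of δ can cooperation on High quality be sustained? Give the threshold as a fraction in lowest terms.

Halo's threshold: (50−11)/(50−7) = 39/43.
Inox's threshold: (125−76)/(125−32) = 49/93.
39/43 > 49/93, so Halo binds and δ* = 39/43.

39/43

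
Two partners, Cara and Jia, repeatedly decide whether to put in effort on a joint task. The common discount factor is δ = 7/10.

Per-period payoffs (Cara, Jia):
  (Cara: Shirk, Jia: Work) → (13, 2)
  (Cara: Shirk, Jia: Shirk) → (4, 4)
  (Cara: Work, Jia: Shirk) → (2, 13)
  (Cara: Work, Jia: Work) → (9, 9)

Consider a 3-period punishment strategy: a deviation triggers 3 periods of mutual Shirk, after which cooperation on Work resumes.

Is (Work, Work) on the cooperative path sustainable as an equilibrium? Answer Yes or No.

Comparing payoff streams over the 4 periods until play realigns: cooperate → 9(1+δ+…+δ^3); deviate → 13 + 4(δ+…+δ^3).
Cooperation is sustained iff (9−4)(δ+…+δ^3) ≥ 13−9.
δ+…+δ^3 = 7/10·(1−(7/10)^3)/(1−7/10) = 1.5330, and (13−9)/(9−4) = 0.8000.
1.5330 ≥ 0.8000, so cooperation is sustainable.

Yes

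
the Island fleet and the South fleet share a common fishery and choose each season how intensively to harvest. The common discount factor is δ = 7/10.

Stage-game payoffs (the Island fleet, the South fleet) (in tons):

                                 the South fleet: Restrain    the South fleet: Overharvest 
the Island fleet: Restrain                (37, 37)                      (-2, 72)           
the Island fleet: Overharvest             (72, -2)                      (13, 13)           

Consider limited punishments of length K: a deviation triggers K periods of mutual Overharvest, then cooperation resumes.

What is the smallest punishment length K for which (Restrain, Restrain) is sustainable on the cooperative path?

No profitable deviation requires (37−13)(δ+…+δ^K) ≥ 72−37, i.e. δ+…+δ^K ≥ 35/24 ≈ 1.4583.
With δ = 7/10, the partial sums are K=1: 0.7000, K=2: 1.1900, K=3: 1.5330.
K = 3 is the first length at which the sum reaches 1.4583.

3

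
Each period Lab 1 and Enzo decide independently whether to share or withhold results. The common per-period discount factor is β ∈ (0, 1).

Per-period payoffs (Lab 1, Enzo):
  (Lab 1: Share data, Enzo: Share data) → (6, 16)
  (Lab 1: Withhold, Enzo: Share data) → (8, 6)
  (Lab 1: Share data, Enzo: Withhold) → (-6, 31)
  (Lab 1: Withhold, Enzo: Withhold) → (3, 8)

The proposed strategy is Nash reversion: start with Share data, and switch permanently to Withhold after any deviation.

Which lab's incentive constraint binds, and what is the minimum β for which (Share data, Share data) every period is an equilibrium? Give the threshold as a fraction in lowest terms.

For Lab 1: deviation gain 8−6 = 2, per-period punishment loss 6−3 = 3. IC gives β ≥ 2/5.
For Enzo: gain 15, loss 8 per period, so β ≥ 15/23.
The tighter constraint is Enzo's, so cooperation needs β ≥ 15/23.

Enzo; β ≥ 15/23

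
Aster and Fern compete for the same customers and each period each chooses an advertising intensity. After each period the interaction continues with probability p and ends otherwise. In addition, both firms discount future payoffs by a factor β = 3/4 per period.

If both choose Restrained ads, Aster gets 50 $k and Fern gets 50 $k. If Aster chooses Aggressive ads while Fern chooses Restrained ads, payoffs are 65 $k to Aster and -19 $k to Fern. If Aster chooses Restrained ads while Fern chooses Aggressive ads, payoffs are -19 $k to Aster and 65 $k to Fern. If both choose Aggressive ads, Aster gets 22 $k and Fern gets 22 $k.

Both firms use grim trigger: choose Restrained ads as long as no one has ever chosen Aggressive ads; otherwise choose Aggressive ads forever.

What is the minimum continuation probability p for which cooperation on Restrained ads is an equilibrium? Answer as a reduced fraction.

20/43

Expected continuation weight on next period's payoff is β·p = 3/4·p, which plays the role of the discount factor.
Cooperation requires 3/4·p ≥ (65−50)/(65−22) = 15/43, hence p ≥ 20/43.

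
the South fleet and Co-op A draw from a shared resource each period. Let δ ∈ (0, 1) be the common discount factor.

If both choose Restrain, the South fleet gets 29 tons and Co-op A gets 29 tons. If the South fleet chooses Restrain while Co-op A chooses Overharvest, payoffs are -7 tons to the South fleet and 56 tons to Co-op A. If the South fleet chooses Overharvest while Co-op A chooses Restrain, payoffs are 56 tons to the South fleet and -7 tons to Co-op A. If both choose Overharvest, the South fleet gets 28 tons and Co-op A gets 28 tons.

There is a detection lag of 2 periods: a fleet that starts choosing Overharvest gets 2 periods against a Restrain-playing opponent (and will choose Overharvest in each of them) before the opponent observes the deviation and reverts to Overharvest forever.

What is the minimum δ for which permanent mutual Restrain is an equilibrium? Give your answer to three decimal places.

A deviator earns 56 for 2 periods, then 28 forever; cooperating earns 29 forever. Multiplying the IC by (1−δ):
29 ≥ 56(1−δ^2) + 28δ^2, so 28·δ^2 ≥ 27 and δ^2 ≥ 27/28.
δ ≥ (27/28)^(1/2) ≈ 0.982.

0.982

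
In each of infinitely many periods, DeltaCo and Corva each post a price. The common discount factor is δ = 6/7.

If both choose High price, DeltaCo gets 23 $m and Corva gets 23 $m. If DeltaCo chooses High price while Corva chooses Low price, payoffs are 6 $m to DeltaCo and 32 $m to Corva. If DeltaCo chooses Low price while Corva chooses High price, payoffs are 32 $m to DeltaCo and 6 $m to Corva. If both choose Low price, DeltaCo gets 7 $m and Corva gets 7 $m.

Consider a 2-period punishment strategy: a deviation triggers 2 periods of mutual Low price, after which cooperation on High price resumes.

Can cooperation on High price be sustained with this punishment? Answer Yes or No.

Yes

IC: δ+…+δ^2 ≥ (32−23)/(23−7) = 9/16.
At δ = 6/7: partial sum = 1.5918 ≥ 0.5625. Cooperation sustainable.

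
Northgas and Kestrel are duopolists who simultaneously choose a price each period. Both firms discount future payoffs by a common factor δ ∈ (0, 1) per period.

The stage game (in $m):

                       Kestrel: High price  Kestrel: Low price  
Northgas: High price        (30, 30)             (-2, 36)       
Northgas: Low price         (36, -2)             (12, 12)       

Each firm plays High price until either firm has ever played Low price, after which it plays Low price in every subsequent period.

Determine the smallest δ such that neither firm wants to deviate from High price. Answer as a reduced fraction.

Under grim trigger the critical discount factor is (T−C)/(T−P) with T = 36, C = 30, P = 12.
δ* = (36−30)/(36−12) = 6/24 = 1/4.

1/4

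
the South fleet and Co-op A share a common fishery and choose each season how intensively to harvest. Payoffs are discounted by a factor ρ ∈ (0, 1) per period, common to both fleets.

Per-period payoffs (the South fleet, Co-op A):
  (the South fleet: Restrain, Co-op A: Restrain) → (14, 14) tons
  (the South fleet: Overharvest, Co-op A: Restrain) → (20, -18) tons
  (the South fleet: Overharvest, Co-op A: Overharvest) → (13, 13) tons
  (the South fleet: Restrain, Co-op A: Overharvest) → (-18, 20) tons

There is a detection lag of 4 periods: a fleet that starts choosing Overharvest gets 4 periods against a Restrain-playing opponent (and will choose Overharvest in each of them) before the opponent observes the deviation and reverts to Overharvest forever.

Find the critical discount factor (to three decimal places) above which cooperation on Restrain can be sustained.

0.962

A deviator earns 20 for 4 periods, then 13 forever; cooperating earns 14 forever. Multiplying the IC by (1−ρ):
14 ≥ 20(1−ρ^4) + 13ρ^4, so 7·ρ^4 ≥ 6 and ρ^4 ≥ 6/7.
ρ ≥ (6/7)^(1/4) ≈ 0.962.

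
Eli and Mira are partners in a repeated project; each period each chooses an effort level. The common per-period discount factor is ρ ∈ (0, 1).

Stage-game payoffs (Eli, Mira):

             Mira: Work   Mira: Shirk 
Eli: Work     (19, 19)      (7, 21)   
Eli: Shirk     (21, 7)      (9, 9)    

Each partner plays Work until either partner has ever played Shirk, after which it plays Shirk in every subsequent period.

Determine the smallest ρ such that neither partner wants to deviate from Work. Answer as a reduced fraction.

One-period gain from deviating is 21 − 19 = 2. The loss is 19 − 9 = 10 in every subsequent period, with present value 10·ρ/(1−ρ).
Deviation is unprofitable when 10·ρ/(1−ρ) ≥ 2, i.e. ρ/(1−ρ) ≥ 1/5.
Equivalently ρ ≥ 2/(2+10) = 1/6.

1/6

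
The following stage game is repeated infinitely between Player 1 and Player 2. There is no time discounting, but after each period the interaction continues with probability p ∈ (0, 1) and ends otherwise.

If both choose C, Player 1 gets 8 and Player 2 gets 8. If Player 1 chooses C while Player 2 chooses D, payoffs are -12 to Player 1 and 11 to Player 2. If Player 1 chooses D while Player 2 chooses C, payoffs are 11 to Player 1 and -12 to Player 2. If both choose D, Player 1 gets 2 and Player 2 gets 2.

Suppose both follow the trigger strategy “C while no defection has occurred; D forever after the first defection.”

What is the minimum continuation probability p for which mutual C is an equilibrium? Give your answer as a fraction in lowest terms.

1/3

With no time discounting, the continuation probability p plays the role of the discount factor.
Grim-trigger IC: 8/(1−p) ≥ 11 + 2p/(1−p) ⇒ p ≥ (11−8)/(11−2) = 1/3.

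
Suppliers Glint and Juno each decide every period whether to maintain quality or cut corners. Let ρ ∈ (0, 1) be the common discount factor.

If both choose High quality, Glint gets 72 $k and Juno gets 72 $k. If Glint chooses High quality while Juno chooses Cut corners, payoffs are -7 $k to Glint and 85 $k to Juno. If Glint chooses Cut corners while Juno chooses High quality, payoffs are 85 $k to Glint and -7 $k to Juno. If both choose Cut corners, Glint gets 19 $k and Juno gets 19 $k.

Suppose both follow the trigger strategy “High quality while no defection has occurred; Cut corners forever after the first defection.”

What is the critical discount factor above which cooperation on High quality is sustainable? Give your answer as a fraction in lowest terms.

13/66

Under grim trigger the critical discount factor is (T−C)/(T−P) with T = 85, C = 72, P = 19.
ρ* = (85−72)/(85−19) = 13/66.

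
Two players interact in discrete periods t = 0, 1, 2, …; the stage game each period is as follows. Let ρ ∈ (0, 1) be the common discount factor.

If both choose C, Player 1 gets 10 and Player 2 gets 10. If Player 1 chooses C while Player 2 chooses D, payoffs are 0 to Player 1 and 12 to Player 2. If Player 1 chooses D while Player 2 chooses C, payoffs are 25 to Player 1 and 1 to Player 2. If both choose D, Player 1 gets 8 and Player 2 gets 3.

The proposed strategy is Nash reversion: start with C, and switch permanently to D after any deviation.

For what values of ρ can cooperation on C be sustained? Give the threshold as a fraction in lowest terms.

Player 1: cooperation gives 10 each period; deviation gives 25 once then 8 forever.
  10/(1−ρ) ≥ 25 + 8ρ/(1−ρ) ⇒ ρ ≥ 15/17.
Player 2: cooperation gives 10 each period; deviation gives 12 once then 3 forever.
  ρ ≥ 2/9.
Both must hold, so the binding constraint is Player 1's: ρ ≥ 15/17.

15/17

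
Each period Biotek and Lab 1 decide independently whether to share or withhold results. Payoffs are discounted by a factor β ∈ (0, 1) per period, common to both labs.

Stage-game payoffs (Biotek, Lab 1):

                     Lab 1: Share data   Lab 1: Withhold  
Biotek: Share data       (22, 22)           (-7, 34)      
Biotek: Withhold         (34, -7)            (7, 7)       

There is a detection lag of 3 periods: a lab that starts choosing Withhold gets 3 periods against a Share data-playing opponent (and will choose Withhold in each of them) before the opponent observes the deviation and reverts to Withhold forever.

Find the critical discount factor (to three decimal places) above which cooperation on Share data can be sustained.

The best deviation is to choose Withhold for all 3 undetected periods, earning 34 each, then 7 forever once detected.
Deviation value: 34(1−β^3)/(1−β) + 7β^3/(1−β); cooperation value: 22/(1−β).
IC: 22 ≥ 34(1−β^3) + 7β^3 = 34 − 27β^3.
So β^3 ≥ 12/27 = 4/9, giving β ≥ (4/9)^(1/3) ≈ 0.763.

0.763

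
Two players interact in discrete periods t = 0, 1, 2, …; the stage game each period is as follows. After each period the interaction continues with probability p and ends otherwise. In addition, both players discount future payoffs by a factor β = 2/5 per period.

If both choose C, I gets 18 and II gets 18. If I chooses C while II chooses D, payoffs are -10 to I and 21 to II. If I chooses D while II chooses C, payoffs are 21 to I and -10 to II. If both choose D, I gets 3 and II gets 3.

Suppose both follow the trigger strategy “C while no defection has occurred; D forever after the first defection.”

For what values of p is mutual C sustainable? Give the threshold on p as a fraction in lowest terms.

With continuation probability p and discount β, the effective per-period discount factor is βp.
Grim-trigger IC: βp ≥ (21−18)/(21−3) = 1/6.
So p ≥ (1/6)/(2/5) = 5/12.

5/12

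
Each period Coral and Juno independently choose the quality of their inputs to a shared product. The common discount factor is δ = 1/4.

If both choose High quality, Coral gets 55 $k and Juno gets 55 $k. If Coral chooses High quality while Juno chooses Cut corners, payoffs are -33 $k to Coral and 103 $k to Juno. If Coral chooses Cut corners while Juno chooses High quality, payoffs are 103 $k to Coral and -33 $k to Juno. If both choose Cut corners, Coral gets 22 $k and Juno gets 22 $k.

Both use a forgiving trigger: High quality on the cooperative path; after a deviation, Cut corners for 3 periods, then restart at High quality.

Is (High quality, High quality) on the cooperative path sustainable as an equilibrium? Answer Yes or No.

No

IC: δ+…+δ^3 ≥ (103−55)/(55−22) = 16/11.
At δ = 1/4: partial sum = 0.3281 < 1.4545. Cooperation not sustainable.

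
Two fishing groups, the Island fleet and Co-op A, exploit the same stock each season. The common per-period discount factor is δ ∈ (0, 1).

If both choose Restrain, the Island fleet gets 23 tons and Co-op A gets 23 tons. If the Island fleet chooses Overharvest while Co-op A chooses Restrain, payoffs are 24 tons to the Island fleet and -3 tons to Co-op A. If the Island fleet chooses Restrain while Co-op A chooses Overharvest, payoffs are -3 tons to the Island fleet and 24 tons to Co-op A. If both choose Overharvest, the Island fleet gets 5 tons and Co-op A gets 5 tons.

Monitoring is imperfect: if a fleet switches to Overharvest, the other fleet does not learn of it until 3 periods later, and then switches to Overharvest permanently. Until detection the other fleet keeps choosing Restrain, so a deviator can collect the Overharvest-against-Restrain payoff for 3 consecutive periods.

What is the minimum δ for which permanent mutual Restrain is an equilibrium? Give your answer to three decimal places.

0.375

The best deviation is to choose Overharvest for all 3 undetected periods, earning 24 each, then 5 forever once detected.
Deviation value: 24(1−δ^3)/(1−δ) + 5δ^3/(1−δ); cooperation value: 23/(1−δ).
IC: 23 ≥ 24(1−δ^3) + 5δ^3 = 24 − 19δ^3.
So δ^3 ≥ 1/19, giving δ ≥ (1/19)^(1/3) ≈ 0.375.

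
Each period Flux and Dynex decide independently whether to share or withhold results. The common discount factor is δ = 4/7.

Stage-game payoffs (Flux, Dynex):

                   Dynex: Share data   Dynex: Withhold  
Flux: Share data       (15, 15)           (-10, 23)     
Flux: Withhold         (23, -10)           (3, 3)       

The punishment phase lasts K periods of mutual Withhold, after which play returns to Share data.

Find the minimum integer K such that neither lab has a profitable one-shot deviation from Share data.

No profitable deviation requires (15−3)(δ+…+δ^K) ≥ 23−15, i.e. δ+…+δ^K ≥ 2/3 ≈ 0.6667.
With δ = 4/7, the partial sums are K=1: 0.5714, K=2: 0.8980.
K = 2 is the first length at which the sum reaches 0.6667.

2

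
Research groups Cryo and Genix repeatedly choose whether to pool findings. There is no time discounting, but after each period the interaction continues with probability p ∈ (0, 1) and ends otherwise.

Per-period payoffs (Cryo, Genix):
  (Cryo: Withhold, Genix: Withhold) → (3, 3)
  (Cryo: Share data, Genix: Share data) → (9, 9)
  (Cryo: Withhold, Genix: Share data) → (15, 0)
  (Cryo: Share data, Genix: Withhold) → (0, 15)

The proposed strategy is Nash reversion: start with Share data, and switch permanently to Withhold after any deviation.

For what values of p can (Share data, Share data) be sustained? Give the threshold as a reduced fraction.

1/2

With no time discounting, the continuation probability p plays the role of the discount factor.
Grim-trigger IC: 9/(1−p) ≥ 15 + 3p/(1−p) ⇒ p ≥ (15−9)/(15−3) = 1/2.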